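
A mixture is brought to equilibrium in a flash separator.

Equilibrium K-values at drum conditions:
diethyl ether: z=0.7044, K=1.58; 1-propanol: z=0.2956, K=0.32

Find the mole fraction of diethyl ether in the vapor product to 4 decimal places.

Let ψ = V/F and solve Σ zᵢ(Kᵢ−1)/(1+ψ(Kᵢ−1)) = 0.
Check two-phase: ΣzᵢKᵢ = 1.2075 > 1 and Σzᵢ/Kᵢ = 1.3696 > 1, so g(0) = 0.2075 > 0 and g(1) = -0.3696 < 0.
Binary case is linear: z₁(K₁−1)(1+ψ(K₂−1)) + z₂(K₂−1)(1+ψ(K₁−1)) = 0
⇒ ψ = [z₁(K₁−1)+z₂(K₂−1)] / [−(K₁−1)(K₂−1)] = 0.20754/0.39440 = 0.5262
Compositions from xᵢ = zᵢ/(1+ψ(Kᵢ−1)), yᵢ = Kᵢxᵢ:
  diethyl ether: x = 0.5397, y = 0.8527
  1-propanol: x = 0.4603, y = 0.1473

y_diethyl ether = 0.8527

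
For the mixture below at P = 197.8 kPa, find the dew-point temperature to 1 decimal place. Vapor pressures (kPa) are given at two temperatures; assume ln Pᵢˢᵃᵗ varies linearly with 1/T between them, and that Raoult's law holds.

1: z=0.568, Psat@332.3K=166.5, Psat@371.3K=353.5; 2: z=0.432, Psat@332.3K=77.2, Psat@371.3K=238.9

T = 354.3 K

Dew-point temperature: Σzᵢ·P/Pᵢˢᵃᵗ(T) = 1. Interpolate ln Pᵢˢᵃᵗ = aᵢ + bᵢ/T.
  T = 332.3 K: ΣzᵢP/Pᵢˢᵃᵗ = 1.7816
  T = 371.3 K: ΣzᵢP/Pᵢˢᵃᵗ = 0.6755
  T = 351.8 K: ΣzᵢP/Pᵢˢᵃᵗ = 1.0633
  T = 361.6 K: ΣzᵢP/Pᵢˢᵃᵗ = 0.8406
  T = 356.7 K: ΣzᵢP/Pᵢˢᵃᵗ = 0.9436
  T = 354.2 K: ΣzᵢP/Pᵢˢᵃᵗ = 1.0024
Interpolating between 354.2 K and 356.7 K gives T ≈ 354.3 K.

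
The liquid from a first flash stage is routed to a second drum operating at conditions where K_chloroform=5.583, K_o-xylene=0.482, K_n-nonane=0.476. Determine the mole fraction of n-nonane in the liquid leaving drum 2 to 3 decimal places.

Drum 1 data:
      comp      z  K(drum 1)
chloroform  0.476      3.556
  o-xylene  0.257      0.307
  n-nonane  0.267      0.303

x_n-nonane (drum 2) = 0.459

Drum 1:
Material balance + equilibrium reduce to Σ zᵢ(Kᵢ−1)/(1+ψ₁(Kᵢ−1)) = 0.
Check two-phase: ΣzᵢKᵢ = 1.852 > 1 and Σzᵢ/Kᵢ = 1.852 > 1, so g(0) = 0.852 > 0 and g(1) = -0.852 < 0.
Newton iteration, ψ₁⁰ = 0.62:
  ψ₁ = 0.620: g = -0.1693, g' = -1.247 → ψ₁ = 0.484
  ψ₁ = 0.484: g = -0.0053, g' = -1.196 → ψ₁ = 0.480
Converged at ψ₁ = 0.480.
Drum-1 compositions:
  chloroform: x = 0.214, y = 0.760
  o-xylene: x = 0.385, y = 0.118
  n-nonane: x = 0.401, y = 0.122
Drum-2 feed = drum-1 liquid: z₂ = (0.2138, 0.3850, 0.4012).
Drum 2:
Material balance + equilibrium reduce to Σ zᵢ(Kᵢ−1)/(1+ψ₂(Kᵢ−1)) = 0.
Check two-phase: ΣzᵢKᵢ = 1.570 > 1 and Σzᵢ/Kᵢ = 1.680 > 1, so g(0) = 0.570 > 0 and g(1) = -0.680 < 0.
Newton–Raphson from ψ₂ = 0.49:
  ψ₂ = 0.490: g = -0.2482, g' = -0.811 → ψ₂ = 0.184
  ψ₂ = 0.184: g = 0.0785, g' = -1.583 → ψ₂ = 0.234
  ψ₂ = 0.234: g = 0.0068, g' = -1.324 → ψ₂ = 0.239
Converged at ψ₂ = 0.239.
  chloroform: x = 0.102, y = 0.570
  o-xylene: x = 0.439, y = 0.212
  n-nonane: x = 0.459, y = 0.218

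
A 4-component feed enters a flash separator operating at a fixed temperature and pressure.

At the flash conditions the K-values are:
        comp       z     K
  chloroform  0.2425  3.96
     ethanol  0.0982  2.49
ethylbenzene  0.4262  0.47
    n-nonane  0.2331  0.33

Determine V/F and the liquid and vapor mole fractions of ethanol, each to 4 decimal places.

Material balance + equilibrium reduce to Σ zᵢ(Kᵢ−1)/(1+V/F(Kᵢ−1)) = 0.
Check two-phase: ΣzᵢKᵢ = 1.4821 > 1 and Σzᵢ/Kᵢ = 1.7138 > 1, so g(0) = 0.4821 > 0 and g(1) = -0.7138 < 0.
Newton–Raphson from V/F = 0.44:
  V/F = 0.4400: g = -0.11591, g' = -0.8944 → V/F = 0.3104
  V/F = 0.3104: g = 0.00659, g' = -1.0173 → V/F = 0.3169
Converged at V/F = 0.3169.
Compositions from xᵢ = zᵢ/(1+V/F(Kᵢ−1)), yᵢ = Kᵢxᵢ:
  chloroform: x = 0.1251, y = 0.4955
  ethanol: x = 0.0667, y = 0.1661
  ethylbenzene: x = 0.5122, y = 0.2408
  n-nonane: x = 0.2959, y = 0.0977

V/F = 0.3169, x_ethanol = 0.0667, y_ethanol = 0.1661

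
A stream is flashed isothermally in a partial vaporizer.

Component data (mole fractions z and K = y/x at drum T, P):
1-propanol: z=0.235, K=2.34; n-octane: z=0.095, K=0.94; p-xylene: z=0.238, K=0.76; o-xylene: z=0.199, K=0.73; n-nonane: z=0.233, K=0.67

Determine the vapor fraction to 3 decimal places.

ψ = 0.350

Rachford–Rice: g(ψ) = Σ zᵢ(Kᵢ−1)/(1+ψ(Kᵢ−1)) = 0.
Feasibility: ΣzᵢKᵢ = 1.121, Σzᵢ/Kᵢ = 1.135 — both > 1, two phases present.
Newton iteration, ψ⁰ = 0.5:
  ψ = 0.500: g = -0.0364, g' = -0.225 → ψ = 0.338
  ψ = 0.338: g = 0.0030, g' = -0.266 → ψ = 0.350
Converged at ψ = 0.350.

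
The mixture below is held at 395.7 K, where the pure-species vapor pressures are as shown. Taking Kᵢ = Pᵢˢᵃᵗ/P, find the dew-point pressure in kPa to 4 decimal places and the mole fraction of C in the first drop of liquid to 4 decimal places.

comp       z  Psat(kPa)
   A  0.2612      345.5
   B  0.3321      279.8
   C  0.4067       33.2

Pdew = 70.4576 kPa, x_C = 0.8631

At the dew point ψ → 1, so Σzᵢ/Kᵢ = 1 with Kᵢ = Pᵢˢᵃᵗ/P ⇒ 1/P = Σzᵢ/Pᵢˢᵃᵗ.
1/P = 0.2612/345.5 + 0.3321/279.8 + 0.4067/33.2 = 0.0141929 ⇒ P = 70.4576 kPa
xᵢ = zᵢP/Pᵢˢᵃᵗ ⇒ x_C = 0.4067·70.4576/33.2 = 0.8631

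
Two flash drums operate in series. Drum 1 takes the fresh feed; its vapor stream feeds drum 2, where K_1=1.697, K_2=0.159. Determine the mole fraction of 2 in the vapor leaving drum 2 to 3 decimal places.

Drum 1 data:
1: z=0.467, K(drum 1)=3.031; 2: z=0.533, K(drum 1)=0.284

y_2 (drum 2) = 0.072

Drum 1:
Let ψ₁ = V/F and solve Σ zᵢ(Kᵢ−1)/(1+ψ₁(Kᵢ−1)) = 0.
g(0) = ΣzᵢKᵢ − 1 = 0.567 and g(1) = 1 − Σzᵢ/Kᵢ = -1.031, so a root lies in (0, 1).
Newton–Raphson from ψ₁ = 0.5:
  ψ₁ = 0.500: g = -0.1238, g' = -1.137 → ψ₁ = 0.391
  ψ₁ = 0.391: g = -0.0015, g' = -1.125 → ψ₁ = 0.390
Converged at ψ₁ = 0.390.
Drum-1 compositions:
  1: x = 0.261, y = 0.790
  2: x = 0.739, y = 0.210
Drum-2 feed = drum-1 vapor: z₂ = (0.7900, 0.2100).
Drum 2:
Rachford–Rice: g(ψ₂) = Σ zᵢ(Kᵢ−1)/(1+ψ₂(Kᵢ−1)) = 0.
Feasibility: ΣzᵢKᵢ = 1.374, Σzᵢ/Kᵢ = 1.786 — both > 1, two phases present.
Newton iteration, ψ₂⁰ = 0.45:
  ψ₂ = 0.450: g = 0.1351, g' = -0.607 → ψ₂ = 0.673
  ψ₂ = 0.673: g = -0.0316, g' = -0.965 → ψ₂ = 0.640
  ψ₂ = 0.640: g = -0.0014, g' = -0.880 → ψ₂ = 0.638
Converged at ψ₂ = 0.638.
  1: x = 0.547, y = 0.928
  2: x = 0.453, y = 0.072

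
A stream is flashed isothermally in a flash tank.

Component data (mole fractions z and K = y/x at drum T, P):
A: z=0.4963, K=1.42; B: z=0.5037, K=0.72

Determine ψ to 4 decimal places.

Newton–Raphson from ψ = 0.5:
  ψ = 0.5000: g = 0.00827, g' = -0.1132 → ψ = 0.5731
  ψ = 0.5731: g = 0.00001, g' = -0.1129 → ψ = 0.5732
Converged at ψ = 0.5732.

ψ = 0.5732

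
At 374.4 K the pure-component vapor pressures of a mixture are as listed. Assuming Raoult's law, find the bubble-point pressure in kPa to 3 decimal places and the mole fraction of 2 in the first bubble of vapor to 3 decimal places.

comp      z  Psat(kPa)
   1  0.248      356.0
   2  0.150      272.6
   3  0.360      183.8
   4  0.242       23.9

At the bubble point ψ → 0, so ΣzᵢKᵢ = 1 with Kᵢ = Pᵢˢᵃᵗ/P ⇒ P = ΣzᵢPᵢˢᵃᵗ.
P = 0.248·356.0 + 0.150·272.6 + 0.360·183.8 + 0.242·23.9 = 201.130 kPa
yᵢ = zᵢPᵢˢᵃᵗ/P ⇒ y_2 = 0.150·272.6/201.130 = 0.203

Pbub = 201.130 kPa, y_2 = 0.203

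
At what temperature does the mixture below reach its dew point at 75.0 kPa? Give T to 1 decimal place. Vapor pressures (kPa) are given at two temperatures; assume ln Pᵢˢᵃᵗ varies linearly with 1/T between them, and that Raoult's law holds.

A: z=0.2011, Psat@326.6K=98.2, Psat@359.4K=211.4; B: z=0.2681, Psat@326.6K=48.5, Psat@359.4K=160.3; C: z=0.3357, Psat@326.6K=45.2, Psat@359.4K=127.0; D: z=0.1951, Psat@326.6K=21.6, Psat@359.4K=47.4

Dew-point temperature: Σzᵢ·P/Pᵢˢᵃᵗ(T) = 1. Interpolate ln Pᵢˢᵃᵗ = aᵢ + bᵢ/T.
  T = 326.6 K: ΣzᵢP/Pᵢˢᵃᵗ = 1.8026
  T = 359.4 K: ΣzᵢP/Pᵢˢᵃᵗ = 0.7037
  T = 343.0 K: ΣzᵢP/Pᵢˢᵃᵗ = 1.0974
  T = 351.2 K: ΣzᵢP/Pᵢˢᵃᵗ = 0.8736
  T = 347.1 K: ΣzᵢP/Pᵢˢᵃᵗ = 0.9776
  T = 345.1 K: ΣzᵢP/Pᵢˢᵃᵗ = 1.0339
Interpolating between 345.1 K and 347.1 K gives T ≈ 346.3 K.

T = 346.3 K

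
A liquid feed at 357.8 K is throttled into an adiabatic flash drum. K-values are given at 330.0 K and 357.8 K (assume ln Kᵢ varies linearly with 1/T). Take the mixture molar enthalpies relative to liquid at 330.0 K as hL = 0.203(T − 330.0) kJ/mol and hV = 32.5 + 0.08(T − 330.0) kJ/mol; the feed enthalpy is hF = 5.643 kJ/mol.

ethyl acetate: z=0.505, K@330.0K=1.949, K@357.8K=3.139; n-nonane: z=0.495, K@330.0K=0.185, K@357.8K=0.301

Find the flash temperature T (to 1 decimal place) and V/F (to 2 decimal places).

Adiabatic flash: solve Rachford–Rice at each trial T, then check hF = ψ·hV(T) + (1−ψ)·hL(T).
  T = 330.0 K: K = (1.949, 0.185), RR gives ψ = 0.098, H_out = 3.186 kJ/mol
  T = 357.8 K: K = (3.139, 0.301), RR gives ψ = 0.491, H_out = 19.923 kJ/mol
  T = 343.9 K: K = (2.497, 0.238), RR gives ψ = 0.332, H_out = 13.057 kJ/mol
  T = 336.9 K: K = (2.210, 0.210), RR gives ψ = 0.230, H_out = 8.692 kJ/mol
  T = 333.4 K: K = (2.075, 0.197), RR gives ψ = 0.169, H_out = 6.096 kJ/mol
  T = 331.7 K: K = (2.011, 0.191), RR gives ψ = 0.135, H_out = 4.697 kJ/mol
Linear interpolation between T = 331.7 (H_out = 4.697) and T = 333.4 (H_out = 6.096) on hF = 5.643 gives T ≈ 332.8 K, at which ψ = 0.16.

T = 332.8 K, V/F = 0.16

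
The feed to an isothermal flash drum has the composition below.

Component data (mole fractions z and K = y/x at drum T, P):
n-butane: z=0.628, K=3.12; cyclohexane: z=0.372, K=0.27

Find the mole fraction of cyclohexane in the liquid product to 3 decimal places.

Rachford–Rice: g(ψ) = Σ zᵢ(Kᵢ−1)/(1+ψ(Kᵢ−1)) = 0.
g(0) = ΣzᵢKᵢ − 1 = 1.060 and g(1) = 1 − Σzᵢ/Kᵢ = -0.579, so a root lies in (0, 1).
Iterate (Newton) starting at ψ = 0.43:
  ψ = 0.430: g = 0.3007, g' = -1.194 → ψ = 0.682
  ψ = 0.682: g = 0.0036, g' = -1.258 → ψ = 0.685
Converged at ψ = 0.685.
Compositions from xᵢ = zᵢ/(1+ψ(Kᵢ−1)), yᵢ = Kᵢxᵢ:
  n-butane: x = 0.256, y = 0.799
  cyclohexane: x = 0.744, y = 0.201

x_cyclohexane = 0.744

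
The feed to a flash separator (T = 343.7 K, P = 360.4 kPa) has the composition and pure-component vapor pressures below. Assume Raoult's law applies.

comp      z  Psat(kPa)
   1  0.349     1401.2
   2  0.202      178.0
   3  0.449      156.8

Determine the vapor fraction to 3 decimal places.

Raoult's law: Kᵢ = Pᵢˢᵃᵗ/P = Pᵢˢᵃᵗ/360.4.
  K_1 = 1401.2/360.4 = 3.88790, K_2 = 178.0/360.4 = 0.49390, K_3 = 156.8/360.4 = 0.43507
Material balance + equilibrium reduce to Σ zᵢ(Kᵢ−1)/(1+ψ(Kᵢ−1)) = 0.
g(0) = ΣzᵢKᵢ − 1 = 0.652 and g(1) = 1 − Σzᵢ/Kᵢ = -0.531, so a root lies in (0, 1).
Newton iteration, ψ⁰ = 0.5:
  ψ = 0.500: g = -0.0780, g' = -0.858 → ψ = 0.409
  ψ = 0.409: g = 0.0031, g' = -0.936 → ψ = 0.413
Converged at ψ = 0.413.

ψ = 0.413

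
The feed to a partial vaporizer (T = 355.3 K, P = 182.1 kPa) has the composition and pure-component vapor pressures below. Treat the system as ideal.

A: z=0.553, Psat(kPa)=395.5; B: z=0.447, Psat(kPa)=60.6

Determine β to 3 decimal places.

Raoult's law: Kᵢ = Pᵢˢᵃᵗ/P = Pᵢˢᵃᵗ/182.1.
  K_A = 395.5/182.1 = 2.17188, K_B = 60.6/182.1 = 0.33278
Let β = V/F and solve Σ zᵢ(Kᵢ−1)/(1+β(Kᵢ−1)) = 0.
Check two-phase: ΣzᵢKᵢ = 1.350 > 1 and Σzᵢ/Kᵢ = 1.598 > 1, so g(0) = 0.350 > 0 and g(1) = -0.598 < 0.
Binary case is linear: z₁(K₁−1)(1+β(K₂−1)) + z₂(K₂−1)(1+β(K₁−1)) = 0
⇒ β = [z₁(K₁−1)+z₂(K₂−1)] / [−(K₁−1)(K₂−1)] = 0.3498/0.7819 = 0.447

β = 0.447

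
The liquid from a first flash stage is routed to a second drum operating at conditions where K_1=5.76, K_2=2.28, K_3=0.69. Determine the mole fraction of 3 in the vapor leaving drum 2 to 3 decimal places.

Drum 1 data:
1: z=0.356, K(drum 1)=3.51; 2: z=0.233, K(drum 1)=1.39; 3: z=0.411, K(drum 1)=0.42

y_3 (drum 2) = 0.602

Drum 1:
Material balance + equilibrium reduce to Σ zᵢ(Kᵢ−1)/(1+ψ₁(Kᵢ−1)) = 0.
g(0) = ΣzᵢKᵢ − 1 = 0.746 and g(1) = 1 − Σzᵢ/Kᵢ = -0.248, so a root lies in (0, 1).
Newton–Raphson from ψ₁ = 0.5:
  ψ₁ = 0.500: g = 0.1366, g' = -0.740 → ψ₁ = 0.684
  ψ₁ = 0.684: g = 0.0051, g' = -0.706 → ψ₁ = 0.692
Converged at ψ₁ = 0.692.
Drum-1 compositions:
  1: x = 0.130, y = 0.457
  2: x = 0.183, y = 0.255
  3: x = 0.686, y = 0.288
Drum-2 feed = drum-1 liquid: z₂ = (0.1301, 0.1835, 0.6864).
Drum 2:
Let ψ₂ = V/F and solve Σ zᵢ(Kᵢ−1)/(1+ψ₂(Kᵢ−1)) = 0.
Feasibility: ΣzᵢKᵢ = 1.641, Σzᵢ/Kᵢ = 1.098 — both > 1, two phases present.
Newton–Raphson from ψ₂ = 0.35:
  ψ₂ = 0.350: g = 0.1558, g' = -0.641 → ψ₂ = 0.593
  ψ₂ = 0.593: g = 0.0348, g' = -0.398 → ψ₂ = 0.680
  ψ₂ = 0.680: g = 0.0019, g' = -0.356 → ψ₂ = 0.686
Converged at ψ₂ = 0.686.
  1: x = 0.031, y = 0.176
  2: x = 0.098, y = 0.223
  3: x = 0.872, y = 0.602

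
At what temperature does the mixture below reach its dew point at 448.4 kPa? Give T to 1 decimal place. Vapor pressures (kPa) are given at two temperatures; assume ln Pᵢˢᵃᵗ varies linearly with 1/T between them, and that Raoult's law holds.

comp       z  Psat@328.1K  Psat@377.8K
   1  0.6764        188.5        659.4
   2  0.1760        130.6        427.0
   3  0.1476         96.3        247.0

T = 373.3 K

Dew-point temperature: Σzᵢ·P/Pᵢˢᵃᵗ(T) = 1. Interpolate ln Pᵢˢᵃᵗ = aᵢ + bᵢ/T.
  T = 328.1 K: ΣzᵢP/Pᵢˢᵃᵗ = 2.9005
  T = 377.8 K: ΣzᵢP/Pᵢˢᵃᵗ = 0.9127
  T = 353.0 K: ΣzᵢP/Pᵢˢᵃᵗ = 1.5571
  T = 365.4 K: ΣzᵢP/Pᵢˢᵃᵗ = 1.1808
  T = 371.6 K: ΣzᵢP/Pᵢˢᵃᵗ = 1.0358
  T = 374.7 K: ΣzᵢP/Pᵢˢᵃᵗ = 0.9718
  T = 373.1 K: ΣzᵢP/Pᵢˢᵃᵗ = 1.0042
Interpolating between 373.1 K and 374.7 K gives T ≈ 373.3 K.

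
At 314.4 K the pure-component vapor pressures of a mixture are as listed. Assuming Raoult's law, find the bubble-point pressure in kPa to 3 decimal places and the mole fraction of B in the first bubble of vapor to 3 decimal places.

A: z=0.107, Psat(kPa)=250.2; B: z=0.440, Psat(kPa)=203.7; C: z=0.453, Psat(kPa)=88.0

Pbub = 156.263 kPa, y_B = 0.574

At the bubble point ψ → 0, so ΣzᵢKᵢ = 1 with Kᵢ = Pᵢˢᵃᵗ/P ⇒ P = ΣzᵢPᵢˢᵃᵗ.
P = 0.107·250.2 + 0.440·203.7 + 0.453·88.0 = 156.263 kPa
yᵢ = zᵢPᵢˢᵃᵗ/P ⇒ y_B = 0.440·203.7/156.263 = 0.574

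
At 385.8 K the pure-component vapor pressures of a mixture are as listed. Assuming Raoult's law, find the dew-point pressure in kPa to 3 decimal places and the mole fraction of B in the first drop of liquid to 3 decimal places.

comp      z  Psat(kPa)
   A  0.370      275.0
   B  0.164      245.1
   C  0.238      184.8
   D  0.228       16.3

Pdew = 57.836 kPa, x_B = 0.039

At the dew point ψ → 1, so Σzᵢ/Kᵢ = 1 with Kᵢ = Pᵢˢᵃᵗ/P ⇒ 1/P = Σzᵢ/Pᵢˢᵃᵗ.
1/P = 0.370/275.0 + 0.164/245.1 + 0.238/184.8 + 0.228/16.3 = 0.017290 ⇒ P = 57.836 kPa
xᵢ = zᵢP/Pᵢˢᵃᵗ ⇒ x_B = 0.164·57.836/245.1 = 0.039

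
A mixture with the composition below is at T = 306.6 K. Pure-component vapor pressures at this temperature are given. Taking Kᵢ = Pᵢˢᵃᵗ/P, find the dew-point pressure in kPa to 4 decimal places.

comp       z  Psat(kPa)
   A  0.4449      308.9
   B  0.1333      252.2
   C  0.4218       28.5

Pdew = 59.6345 kPa

At the dew point ψ → 1, so Σzᵢ/Kᵢ = 1 with Kᵢ = Pᵢˢᵃᵗ/P ⇒ 1/P = Σzᵢ/Pᵢˢᵃᵗ.
1/P = 0.4449/308.9 + 0.1333/252.2 + 0.4218/28.5 = 0.0167688 ⇒ P = 59.6345 kPa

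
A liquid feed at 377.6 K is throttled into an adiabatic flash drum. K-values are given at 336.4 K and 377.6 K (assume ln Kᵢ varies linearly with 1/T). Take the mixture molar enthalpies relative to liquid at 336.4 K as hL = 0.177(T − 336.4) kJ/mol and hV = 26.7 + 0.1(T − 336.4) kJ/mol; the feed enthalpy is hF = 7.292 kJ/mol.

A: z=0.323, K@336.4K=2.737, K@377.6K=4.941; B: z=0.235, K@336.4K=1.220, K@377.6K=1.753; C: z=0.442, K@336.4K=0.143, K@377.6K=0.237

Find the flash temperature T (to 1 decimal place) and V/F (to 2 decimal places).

Adiabatic flash: solve Rachford–Rice at each trial T, then check hF = ψ·hV(T) + (1−ψ)·hL(T).
  T = 336.4 K: K = (2.737, 1.220, 0.143), RR gives ψ = 0.209, H_out = 5.570 kJ/mol
  T = 377.6 K: K = (4.941, 1.753, 0.237), RR gives ψ = 0.509, H_out = 19.268 kJ/mol
  T = 357.0 K: K = (3.741, 1.478, 0.187), RR gives ψ = 0.387, H_out = 13.362 kJ/mol
  T = 346.7 K: K = (3.215, 1.347, 0.164), RR gives ψ = 0.309, H_out = 9.831 kJ/mol
  T = 341.5 K: K = (2.967, 1.282, 0.153), RR gives ψ = 0.262, H_out = 7.797 kJ/mol
  T = 338.9 K: K = (2.849, 1.250, 0.148), RR gives ψ = 0.236, H_out = 6.695 kJ/mol
  T = 340.2 K: K = (2.908, 1.266, 0.151), RR gives ψ = 0.249, H_out = 7.254 kJ/mol
Linear interpolation between T = 340.2 (H_out = 7.254) and T = 341.5 (H_out = 7.797) on hF = 7.292 gives T ≈ 340.3 K, at which ψ = 0.25.

T = 340.3 K, V/F = 0.25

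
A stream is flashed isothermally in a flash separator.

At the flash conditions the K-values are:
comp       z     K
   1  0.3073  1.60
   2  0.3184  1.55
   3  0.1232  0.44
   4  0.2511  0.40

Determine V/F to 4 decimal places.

V/F = 0.4142

Material balance + equilibrium reduce to Σ zᵢ(Kᵢ−1)/(1+V/F(Kᵢ−1)) = 0.
Check two-phase: ΣzᵢKᵢ = 1.1398 > 1 and Σzᵢ/Kᵢ = 1.3052 > 1, so g(0) = 0.1398 > 0 and g(1) = -0.3052 < 0.
Newton iteration, V/F⁰ = 0.32:
  V/F = 0.3200: g = 0.03308, g' = -0.3433 → V/F = 0.4163
  V/F = 0.4163: g = -0.00078, g' = -0.3609 → V/F = 0.4142
Converged at V/F = 0.4142.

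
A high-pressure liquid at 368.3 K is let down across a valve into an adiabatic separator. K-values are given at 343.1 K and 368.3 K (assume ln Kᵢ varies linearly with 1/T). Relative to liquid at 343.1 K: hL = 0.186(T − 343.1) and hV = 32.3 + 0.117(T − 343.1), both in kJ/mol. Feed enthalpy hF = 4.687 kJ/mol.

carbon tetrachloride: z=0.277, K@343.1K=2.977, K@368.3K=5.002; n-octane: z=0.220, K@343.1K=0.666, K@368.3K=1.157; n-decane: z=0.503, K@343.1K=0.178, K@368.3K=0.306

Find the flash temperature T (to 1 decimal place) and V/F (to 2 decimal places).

Adiabatic flash: solve Rachford–Rice at each trial T, then check hF = ψ·hV(T) + (1−ψ)·hL(T).
  T = 343.1 K: K = (2.977, 0.666, 0.178), RR gives ψ = 0.044, H_out = 1.427 kJ/mol
  T = 368.3 K: K = (5.002, 1.157, 0.306), RR gives ψ = 0.378, H_out = 16.254 kJ/mol
  T = 355.7 K: K = (3.895, 0.886, 0.236), RR gives ψ = 0.222, H_out = 9.308 kJ/mol
  T = 349.4 K: K = (3.413, 0.770, 0.205), RR gives ψ = 0.138, H_out = 5.577 kJ/mol
  T = 346.2 K: K = (3.186, 0.716, 0.191), RR gives ψ = 0.092, H_out = 3.538 kJ/mol
  T = 347.8 K: K = (3.298, 0.743, 0.198), RR gives ψ = 0.116, H_out = 4.573 kJ/mol
Linear interpolation between T = 347.8 (H_out = 4.573) and T = 349.4 (H_out = 5.577) on hF = 4.687 gives T ≈ 348.0 K, at which ψ = 0.12.

T = 348.0 K, V/F = 0.12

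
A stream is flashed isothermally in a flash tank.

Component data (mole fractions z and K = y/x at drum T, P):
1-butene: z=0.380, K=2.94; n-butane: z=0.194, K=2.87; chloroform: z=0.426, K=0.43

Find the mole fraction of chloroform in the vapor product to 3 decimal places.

y_chloroform = 0.331

Newton iteration, ψ⁰ = 0.3:
  ψ = 0.300: g = 0.4055, g' = -1.051 → ψ = 0.686
  ψ = 0.686: g = 0.0767, g' = -0.767 → ψ = 0.786
  ψ = 0.786: g = -0.0008, g' = -0.790 → ψ = 0.785
Converged at ψ = 0.785.
Compositions from xᵢ = zᵢ/(1+ψ(Kᵢ−1)), yᵢ = Kᵢxᵢ:
  1-butene: x = 0.151, y = 0.443
  n-butane: x = 0.079, y = 0.226
  chloroform: x = 0.771, y = 0.331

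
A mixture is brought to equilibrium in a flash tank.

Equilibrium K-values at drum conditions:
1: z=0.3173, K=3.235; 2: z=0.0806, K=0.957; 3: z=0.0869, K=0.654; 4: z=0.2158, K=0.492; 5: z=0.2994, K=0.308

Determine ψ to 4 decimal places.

Rachford–Rice: g(ψ) = Σ zᵢ(Kᵢ−1)/(1+ψ(Kᵢ−1)) = 0.
g(0) = ΣzᵢKᵢ − 1 = 0.3588 and g(1) = 1 − Σzᵢ/Kᵢ = -0.7259, so a root lies in (0, 1).
Newton iteration, ψ⁰ = 0.5:
  ψ = 0.5000: g = -0.16874, g' = -0.8041 → ψ = 0.2902
  ψ = 0.2902: g = 0.00544, g' = -0.8973 → ψ = 0.2962
Converged at ψ = 0.2962.

ψ = 0.2962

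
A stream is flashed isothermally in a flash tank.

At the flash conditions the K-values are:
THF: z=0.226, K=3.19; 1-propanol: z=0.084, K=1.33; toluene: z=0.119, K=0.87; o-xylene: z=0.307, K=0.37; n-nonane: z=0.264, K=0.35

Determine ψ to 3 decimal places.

Material balance + equilibrium reduce to Σ zᵢ(Kᵢ−1)/(1+ψ(Kᵢ−1)) = 0.
Check two-phase: ΣzᵢKᵢ = 1.142 > 1 and Σzᵢ/Kᵢ = 1.855 > 1, so g(0) = 0.142 > 0 and g(1) = -0.855 < 0.
Newton iteration, ψ⁰ = 0.5:
  ψ = 0.500: g = -0.2931, g' = -0.760 → ψ = 0.115
  ψ = 0.115: g = 0.0128, g' = -0.975 → ψ = 0.128
Converged at ψ = 0.128.

ψ = 0.128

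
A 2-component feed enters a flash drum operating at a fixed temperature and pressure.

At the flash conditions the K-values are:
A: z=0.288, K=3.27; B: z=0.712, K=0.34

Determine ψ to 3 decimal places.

ψ = 0.123

Rachford–Rice: g(ψ) = Σ zᵢ(Kᵢ−1)/(1+ψ(Kᵢ−1)) = 0.
Feasibility: ΣzᵢKᵢ = 1.184, Σzᵢ/Kᵢ = 2.182 — both > 1, two phases present.
Iterate (Newton) starting at ψ = 0.61:
  ψ = 0.610: g = -0.5125, g' = -1.130 → ψ = 0.156
  ψ = 0.156: g = -0.0417, g' = -1.194 → ψ = 0.122
  ψ = 0.122: g = 0.0014, g' = -1.278 → ψ = 0.123
Converged at ψ = 0.123.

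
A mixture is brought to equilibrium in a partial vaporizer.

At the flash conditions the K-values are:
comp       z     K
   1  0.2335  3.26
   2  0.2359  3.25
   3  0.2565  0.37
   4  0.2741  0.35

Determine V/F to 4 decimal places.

Material balance + equilibrium reduce to Σ zᵢ(Kᵢ−1)/(1+V/F(Kᵢ−1)) = 0.
Feasibility: ΣzᵢKᵢ = 1.7187, Σzᵢ/Kᵢ = 1.6206 — both > 1, two phases present.
Newton iteration, V/F⁰ = 0.62:
  V/F = 0.6200: g = -0.12222, g' = -1.0141 → V/F = 0.4995
  V/F = 0.4995: g = -0.00181, g' = -0.9986 → V/F = 0.4977
Converged at V/F = 0.4977.

V/F = 0.4977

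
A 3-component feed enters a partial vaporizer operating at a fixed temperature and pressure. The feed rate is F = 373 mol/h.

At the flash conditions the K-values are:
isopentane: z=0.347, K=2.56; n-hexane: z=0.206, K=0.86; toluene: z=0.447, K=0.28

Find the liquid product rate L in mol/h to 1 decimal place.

L = 295.2 mol/h

Rachford–Rice: g(β) = Σ zᵢ(Kᵢ−1)/(1+β(Kᵢ−1)) = 0.
Feasibility: ΣzᵢKᵢ = 1.191, Σzᵢ/Kᵢ = 1.972 — both > 1, two phases present.
Newton iteration, β⁰ = 0.5:
  β = 0.500: g = -0.2298, g' = -0.837 → β = 0.225
  β = 0.225: g = -0.0135, g' = -0.797 → β = 0.208
  β = 0.208: g = 0.0001, g' = -0.806 → β = 0.209
Converged at β = 0.209.
Then V = β·F = 0.2086·373 = 77.8 mol/h and L = F − V = 295.2 mol/h.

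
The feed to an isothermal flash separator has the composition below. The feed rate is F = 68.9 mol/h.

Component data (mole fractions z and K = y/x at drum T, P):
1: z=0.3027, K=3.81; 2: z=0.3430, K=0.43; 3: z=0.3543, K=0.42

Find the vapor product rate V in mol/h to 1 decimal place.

Material balance + equilibrium reduce to Σ zᵢ(Kᵢ−1)/(1+ψ(Kᵢ−1)) = 0.
Feasibility: ΣzᵢKᵢ = 1.4496, Σzᵢ/Kᵢ = 1.7207 — both > 1, two phases present.
Newton–Raphson from ψ = 0.5:
  ψ = 0.5000: g = -0.20919, g' = -0.8677 → ψ = 0.2589
  ψ = 0.2589: g = 0.02122, g' = -1.1193 → ψ = 0.2779
  ψ = 0.2779: g = 0.00038, g' = -1.0804 → ψ = 0.2782
Converged at ψ = 0.2782.
Then V = ψ·F = 0.2782·68.9 = 19.2 mol/h and L = F − V = 49.7 mol/h.

V = 19.2 mol/h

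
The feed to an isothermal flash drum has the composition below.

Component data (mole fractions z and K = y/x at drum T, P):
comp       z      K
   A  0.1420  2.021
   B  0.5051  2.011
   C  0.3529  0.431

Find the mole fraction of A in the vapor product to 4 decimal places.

Rachford–Rice: g(V/F) = Σ zᵢ(Kᵢ−1)/(1+V/F(Kᵢ−1)) = 0.
Feasibility: ΣzᵢKᵢ = 1.4548, Σzᵢ/Kᵢ = 1.1402 — both > 1, two phases present.
Newton iteration, V/F⁰ = 0.57:
  V/F = 0.5700: g = 0.11842, g' = -0.5172 → V/F = 0.7990
  V/F = 0.7990: g = -0.00585, g' = -0.5870 → V/F = 0.7890
Converged at V/F = 0.7890.
Compositions from xᵢ = zᵢ/(1+V/F(Kᵢ−1)), yᵢ = Kᵢxᵢ:
  A: x = 0.0786, y = 0.1589
  B: x = 0.2810, y = 0.5651
  C: x = 0.6404, y = 0.2760

y_A = 0.1589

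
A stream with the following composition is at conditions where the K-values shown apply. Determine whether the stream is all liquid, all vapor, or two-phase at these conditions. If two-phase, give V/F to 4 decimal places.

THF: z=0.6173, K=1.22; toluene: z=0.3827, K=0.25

all liquid

ΣzᵢKᵢ = 0.8488; Σzᵢ/Kᵢ = 2.0368.
Since ΣzᵢKᵢ < 1 the mixture is below its bubble point — single liquid phase.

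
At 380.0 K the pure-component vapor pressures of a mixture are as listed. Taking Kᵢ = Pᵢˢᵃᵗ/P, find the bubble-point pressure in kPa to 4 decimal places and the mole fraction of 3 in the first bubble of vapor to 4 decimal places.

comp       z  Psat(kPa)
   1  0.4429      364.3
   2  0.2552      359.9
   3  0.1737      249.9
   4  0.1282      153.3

At the bubble point ψ → 0, so ΣzᵢKᵢ = 1 with Kᵢ = Pᵢˢᵃᵗ/P ⇒ P = ΣzᵢPᵢˢᵃᵗ.
P = 0.4429·364.3 + 0.2552·359.9 + 0.1737·249.9 + 0.1282·153.3 = 316.2556 kPa
yᵢ = zᵢPᵢˢᵃᵗ/P ⇒ y_3 = 0.1737·249.9/316.2556 = 0.1373

Pbub = 316.2556 kPa, y_3 = 0.1373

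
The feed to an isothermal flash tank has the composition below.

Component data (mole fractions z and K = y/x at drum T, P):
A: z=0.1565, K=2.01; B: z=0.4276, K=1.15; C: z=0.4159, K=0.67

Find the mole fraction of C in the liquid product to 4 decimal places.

x_C = 0.4985

Newton–Raphson from ψ = 0.36:
  ψ = 0.3600: g = 0.02102, g' = -0.1528 → ψ = 0.4975
  ψ = 0.4975: g = 0.00068, g' = -0.1439 → ψ = 0.5023
Converged at ψ = 0.5023.
Compositions from xᵢ = zᵢ/(1+ψ(Kᵢ−1)), yᵢ = Kᵢxᵢ:
  A: x = 0.1038, y = 0.2087
  B: x = 0.3976, y = 0.4573
  C: x = 0.4985, y = 0.3340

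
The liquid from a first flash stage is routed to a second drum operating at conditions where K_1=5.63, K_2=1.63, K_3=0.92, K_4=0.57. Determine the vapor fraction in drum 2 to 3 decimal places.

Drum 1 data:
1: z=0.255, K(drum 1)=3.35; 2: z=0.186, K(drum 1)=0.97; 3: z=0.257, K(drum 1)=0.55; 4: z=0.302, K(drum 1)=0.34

Drum 1:
Material balance + equilibrium reduce to Σ zᵢ(Kᵢ−1)/(1+ψ₁(Kᵢ−1)) = 0.
Feasibility: ΣzᵢKᵢ = 1.279, Σzᵢ/Kᵢ = 1.623 — both > 1, two phases present.
Newton iteration, ψ₁⁰ = 0.5:
  ψ₁ = 0.500: g = -0.1769, g' = -0.678 → ψ₁ = 0.239
  ψ₁ = 0.239: g = 0.0119, g' = -0.828 → ψ₁ = 0.253
  ψ₁ = 0.253: g = 0.0001, g' = -0.809 → ψ₁ = 0.254
Converged at ψ₁ = 0.254.
Drum-1 compositions:
  1: x = 0.160, y = 0.535
  2: x = 0.187, y = 0.182
  3: x = 0.290, y = 0.160
  4: x = 0.363, y = 0.123
Drum-2 feed = drum-1 liquid: z₂ = (0.1598, 0.1874, 0.2901, 0.3627).
Drum 2:
Rachford–Rice: g(ψ₂) = Σ zᵢ(Kᵢ−1)/(1+ψ₂(Kᵢ−1)) = 0.
Feasibility: ΣzᵢKᵢ = 1.679, Σzᵢ/Kᵢ = 1.095 — both > 1, two phases present.
Newton–Raphson from ψ₂ = 0.67:
  ψ₂ = 0.670: g = 0.0198, g' = -0.375 → ψ₂ = 0.723
  ψ₂ = 0.723: g = 0.0004, g' = -0.360 → ψ₂ = 0.724
Converged at ψ₂ = 0.724.
  1: x = 0.037, y = 0.207
  2: x = 0.129, y = 0.210
  3: x = 0.308, y = 0.283
  4: x = 0.527, y = 0.300

V/F (drum 2) = 0.724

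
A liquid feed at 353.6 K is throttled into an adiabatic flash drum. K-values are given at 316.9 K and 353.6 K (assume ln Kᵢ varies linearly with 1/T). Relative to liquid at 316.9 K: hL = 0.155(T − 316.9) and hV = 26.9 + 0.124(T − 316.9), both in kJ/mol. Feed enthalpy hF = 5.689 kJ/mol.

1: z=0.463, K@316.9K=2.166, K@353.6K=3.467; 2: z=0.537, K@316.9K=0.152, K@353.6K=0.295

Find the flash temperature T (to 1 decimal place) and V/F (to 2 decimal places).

Adiabatic flash: solve Rachford–Rice at each trial T, then check hF = ψ·hV(T) + (1−ψ)·hL(T).
  T = 316.9 K: K = (2.166, 0.152), RR gives ψ = 0.085, H_out = 2.298 kJ/mol
  T = 353.6 K: K = (3.467, 0.295), RR gives ψ = 0.439, H_out = 17.000 kJ/mol
  T = 335.2 K: K = (2.774, 0.215), RR gives ψ = 0.287, H_out = 10.406 kJ/mol
  T = 326.0 K: K = (2.458, 0.182), RR gives ψ = 0.198, H_out = 6.668 kJ/mol
  T = 321.4 K: K = (2.308, 0.166), RR gives ψ = 0.145, H_out = 4.570 kJ/mol
  T = 323.7 K: K = (2.382, 0.174), RR gives ψ = 0.172, H_out = 5.643 kJ/mol
Linear interpolation between T = 323.7 (H_out = 5.643) and T = 326.0 (H_out = 6.668) on hF = 5.689 gives T ≈ 323.8 K, at which ψ = 0.17.

T = 323.8 K, V/F = 0.17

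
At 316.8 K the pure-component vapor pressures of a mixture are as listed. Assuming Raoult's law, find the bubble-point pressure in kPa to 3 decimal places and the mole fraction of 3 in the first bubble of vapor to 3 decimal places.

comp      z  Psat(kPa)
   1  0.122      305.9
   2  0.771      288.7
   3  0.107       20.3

At the bubble point ψ → 0, so ΣzᵢKᵢ = 1 with Kᵢ = Pᵢˢᵃᵗ/P ⇒ P = ΣzᵢPᵢˢᵃᵗ.
P = 0.122·305.9 + 0.771·288.7 + 0.107·20.3 = 262.080 kPa
yᵢ = zᵢPᵢˢᵃᵗ/P ⇒ y_3 = 0.107·20.3/262.080 = 0.008

Pbub = 262.080 kPa, y_3 = 0.008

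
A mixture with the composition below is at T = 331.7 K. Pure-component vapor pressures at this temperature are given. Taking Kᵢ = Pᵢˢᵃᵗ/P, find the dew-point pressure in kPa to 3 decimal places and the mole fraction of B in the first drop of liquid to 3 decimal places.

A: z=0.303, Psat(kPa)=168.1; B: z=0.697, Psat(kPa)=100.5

At the dew point ψ → 1, so Σzᵢ/Kᵢ = 1 with Kᵢ = Pᵢˢᵃᵗ/P ⇒ 1/P = Σzᵢ/Pᵢˢᵃᵗ.
1/P = 0.303/168.1 + 0.697/100.5 = 0.008738 ⇒ P = 114.445 kPa
xᵢ = zᵢP/Pᵢˢᵃᵗ ⇒ x_B = 0.697·114.445/100.5 = 0.794

Pdew = 114.445 kPa, x_B = 0.794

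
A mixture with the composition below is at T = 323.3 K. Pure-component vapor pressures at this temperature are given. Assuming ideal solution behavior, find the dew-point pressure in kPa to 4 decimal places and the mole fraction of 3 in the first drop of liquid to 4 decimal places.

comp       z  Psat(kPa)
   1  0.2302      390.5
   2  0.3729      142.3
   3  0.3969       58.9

At the dew point ψ → 1, so Σzᵢ/Kᵢ = 1 with Kᵢ = Pᵢˢᵃᵗ/P ⇒ 1/P = Σzᵢ/Pᵢˢᵃᵗ.
1/P = 0.2302/390.5 + 0.3729/142.3 + 0.3969/58.9 = 0.0099486 ⇒ P = 100.5171 kPa
xᵢ = zᵢP/Pᵢˢᵃᵗ ⇒ x_3 = 0.3969·100.5171/58.9 = 0.6773

Pdew = 100.5171 kPa, x_3 = 0.6773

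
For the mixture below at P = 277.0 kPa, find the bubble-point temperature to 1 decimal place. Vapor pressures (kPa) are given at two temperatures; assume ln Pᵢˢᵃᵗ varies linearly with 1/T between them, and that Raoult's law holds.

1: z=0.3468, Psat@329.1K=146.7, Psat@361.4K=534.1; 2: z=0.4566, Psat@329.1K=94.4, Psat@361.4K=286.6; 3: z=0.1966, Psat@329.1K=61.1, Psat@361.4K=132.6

Bubble-point temperature: ΣzᵢPᵢˢᵃᵗ(T) = P. Interpolate ln Pᵢˢᵃᵗ = aᵢ + bᵢ/T.
  T = 329.1 K: ΣzᵢPᵢˢᵃᵗ = 105.99 kPa
  T = 361.4 K: ΣzᵢPᵢˢᵃᵗ = 342.16 kPa
  T = 345.2 K: ΣzᵢPᵢˢᵃᵗ = 194.80 kPa
  T = 353.3 K: ΣzᵢPᵢˢᵃᵗ = 259.68 kPa
  T = 357.4 K: ΣzᵢPᵢˢᵃᵗ = 299.01 kPa
  T = 355.4 K: ΣzᵢPᵢˢᵃᵗ = 279.23 kPa
Interpolating between 353.3 K and 355.4 K gives T ≈ 355.2 K.

T = 355.2 K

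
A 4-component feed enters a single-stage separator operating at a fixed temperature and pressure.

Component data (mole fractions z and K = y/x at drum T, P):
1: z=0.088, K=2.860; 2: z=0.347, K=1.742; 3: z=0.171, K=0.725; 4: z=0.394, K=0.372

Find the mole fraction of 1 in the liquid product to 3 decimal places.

Material balance + equilibrium reduce to Σ zᵢ(Kᵢ−1)/(1+ψ(Kᵢ−1)) = 0.
Feasibility: ΣzᵢKᵢ = 1.127, Σzᵢ/Kᵢ = 1.525 — both > 1, two phases present.
Newton iteration, ψ⁰ = 0.32:
  ψ = 0.320: g = -0.0505, g' = -0.503 → ψ = 0.220
  ψ = 0.220: g = 0.0006, g' = -0.518 → ψ = 0.221
Converged at ψ = 0.221.
Compositions from xᵢ = zᵢ/(1+ψ(Kᵢ−1)), yᵢ = Kᵢxᵢ:
  1: x = 0.062, y = 0.178
  2: x = 0.298, y = 0.519
  3: x = 0.182, y = 0.132
  4: x = 0.457, y = 0.170

x_1 = 0.062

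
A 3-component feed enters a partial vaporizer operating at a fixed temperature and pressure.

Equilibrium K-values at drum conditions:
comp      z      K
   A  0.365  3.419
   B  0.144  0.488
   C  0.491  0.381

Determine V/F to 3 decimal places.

V/F = 0.350

Newton iteration, V/F⁰ = 0.68:
  V/F = 0.680: g = -0.3041, g' = -0.955 → V/F = 0.362
  V/F = 0.362: g = -0.0111, g' = -0.977 → V/F = 0.350
Converged at V/F = 0.350.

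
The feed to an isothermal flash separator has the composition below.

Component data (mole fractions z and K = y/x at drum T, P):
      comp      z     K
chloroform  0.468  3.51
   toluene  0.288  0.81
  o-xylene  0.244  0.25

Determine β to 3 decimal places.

Material balance + equilibrium reduce to Σ zᵢ(Kᵢ−1)/(1+β(Kᵢ−1)) = 0.
g(0) = ΣzᵢKᵢ − 1 = 0.937 and g(1) = 1 − Σzᵢ/Kᵢ = -0.465, so a root lies in (0, 1).
Iterate (Newton) starting at β = 0.64:
  β = 0.640: g = 0.0365, g' = -0.955 → β = 0.678
Converged at β = 0.678.

β = 0.678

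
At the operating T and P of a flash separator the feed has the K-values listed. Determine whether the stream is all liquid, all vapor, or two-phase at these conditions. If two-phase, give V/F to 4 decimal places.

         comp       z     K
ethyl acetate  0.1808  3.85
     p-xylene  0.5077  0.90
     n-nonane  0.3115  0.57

two-phase, V/F = 0.4676

ΣzᵢKᵢ = 1.3306; Σzᵢ/Kᵢ = 1.1576.
Both exceed 1, so a two-phase solution exists.
Let ψ = V/F and solve Σ zᵢ(Kᵢ−1)/(1+ψ(Kᵢ−1)) = 0.
Iterate (Newton) starting at ψ = 0.58:
  ψ = 0.5800: g = -0.03812, g' = -0.3166 → ψ = 0.4596
  ψ = 0.4596: g = 0.00293, g' = -0.3703 → ψ = 0.4675
  ψ = 0.4675: g = 0.00002, g' = -0.3658 → ψ = 0.4676
Converged at ψ = 0.4676.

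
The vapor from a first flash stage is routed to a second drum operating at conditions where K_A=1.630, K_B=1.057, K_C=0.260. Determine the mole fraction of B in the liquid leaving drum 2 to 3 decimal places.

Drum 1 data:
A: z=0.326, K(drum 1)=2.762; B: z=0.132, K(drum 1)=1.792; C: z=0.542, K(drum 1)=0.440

Drum 1:
Iterate (Newton) starting at ψ₁ = 0.55:
  ψ₁ = 0.550: g = -0.0741, g' = -0.656 → ψ₁ = 0.437
Converged at ψ₁ = 0.437.
Drum-1 compositions:
  A: x = 0.184, y = 0.508
  B: x = 0.098, y = 0.176
  C: x = 0.718, y = 0.316
Drum-2 feed = drum-1 vapor: z₂ = (0.5085, 0.1757, 0.3159).
Drum 2:
Rachford–Rice: g(ψ₂) = Σ zᵢ(Kᵢ−1)/(1+ψ₂(Kᵢ−1)) = 0.
Feasibility: ΣzᵢKᵢ = 1.097, Σzᵢ/Kᵢ = 1.693 — both > 1, two phases present.
Newton–Raphson from ψ₂ = 0.5:
  ψ₂ = 0.500: g = -0.1177, g' = -0.553 → ψ₂ = 0.287
  ψ₂ = 0.287: g = -0.0157, g' = -0.424 → ψ₂ = 0.250
Converged at ψ₂ = 0.250.
  A: x = 0.439, y = 0.716
  B: x = 0.173, y = 0.183
  C: x = 0.387, y = 0.101

x_B (drum 2) = 0.173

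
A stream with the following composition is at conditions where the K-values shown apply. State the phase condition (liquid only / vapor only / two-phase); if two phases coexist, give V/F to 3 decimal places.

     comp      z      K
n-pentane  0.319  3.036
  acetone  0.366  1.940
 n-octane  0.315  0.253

two-phase, V/F = 0.684

ΣzᵢKᵢ = 1.758; Σzᵢ/Kᵢ = 1.539.
Both exceed 1, so a two-phase solution exists.
Rachford–Rice: g(ψ) = Σ zᵢ(Kᵢ−1)/(1+ψ(Kᵢ−1)) = 0.
Newton iteration, ψ⁰ = 0.5:
  ψ = 0.500: g = 0.1803, g' = -0.922 → ψ = 0.696
  ψ = 0.696: g = -0.0129, g' = -1.106 → ψ = 0.684
Converged at ψ = 0.684.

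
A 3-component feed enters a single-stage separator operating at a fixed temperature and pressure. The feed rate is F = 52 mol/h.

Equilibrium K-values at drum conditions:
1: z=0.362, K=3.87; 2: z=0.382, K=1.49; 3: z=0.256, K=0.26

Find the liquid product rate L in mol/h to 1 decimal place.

L = 11.1 mol/h

Newton–Raphson from ψ = 0.5:
  ψ = 0.500: g = 0.2763, g' = -0.915 → ψ = 0.802
  ψ = 0.802: g = -0.0168, g' = -1.169 → ψ = 0.787
Converged at ψ = 0.787.
Then V = ψ·F = 0.7873·52 = 40.9 mol/h and L = F − V = 11.1 mol/h.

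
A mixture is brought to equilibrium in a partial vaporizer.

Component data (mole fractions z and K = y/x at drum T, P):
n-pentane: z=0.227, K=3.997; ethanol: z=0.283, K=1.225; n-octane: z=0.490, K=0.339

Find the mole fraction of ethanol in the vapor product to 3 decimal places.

y_ethanol = 0.324

Material balance + equilibrium reduce to Σ zᵢ(Kᵢ−1)/(1+V/F(Kᵢ−1)) = 0.
g(0) = ΣzᵢKᵢ − 1 = 0.420 and g(1) = 1 − Σzᵢ/Kᵢ = -0.733, so a root lies in (0, 1).
Newton iteration, V/F⁰ = 0.5:
  V/F = 0.500: g = -0.1543, g' = -0.816 → V/F = 0.311
  V/F = 0.311: g = 0.0040, g' = -0.898 → V/F = 0.315
Converged at V/F = 0.315.
Compositions from xᵢ = zᵢ/(1+V/F(Kᵢ−1)), yᵢ = Kᵢxᵢ:
  n-pentane: x = 0.117, y = 0.466
  ethanol: x = 0.264, y = 0.324
  n-octane: x = 0.619, y = 0.210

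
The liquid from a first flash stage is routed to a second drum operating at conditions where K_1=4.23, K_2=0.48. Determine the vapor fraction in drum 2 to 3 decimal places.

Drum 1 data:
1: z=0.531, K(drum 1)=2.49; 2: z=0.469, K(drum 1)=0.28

Drum 1:
Rachford–Rice: g(ψ₁) = Σ zᵢ(Kᵢ−1)/(1+ψ₁(Kᵢ−1)) = 0.
g(0) = ΣzᵢKᵢ − 1 = 0.454 and g(1) = 1 − Σzᵢ/Kᵢ = -0.888, so a root lies in (0, 1).
Binary case is linear: z₁(K₁−1)(1+ψ₁(K₂−1)) + z₂(K₂−1)(1+ψ₁(K₁−1)) = 0
⇒ ψ₁ = [z₁(K₁−1)+z₂(K₂−1)] / [−(K₁−1)(K₂−1)] = 0.4535/1.0728 = 0.423
Drum-1 compositions:
  1: x = 0.326, y = 0.811
  2: x = 0.674, y = 0.189
Drum-2 feed = drum-1 liquid: z₂ = (0.3258, 0.6742).
Drum 2:
Let ψ₂ = V/F and solve Σ zᵢ(Kᵢ−1)/(1+ψ₂(Kᵢ−1)) = 0.
g(0) = ΣzᵢKᵢ − 1 = 0.702 and g(1) = 1 − Σzᵢ/Kᵢ = -0.482, so a root lies in (0, 1).
Newton–Raphson from ψ₂ = 0.5:
  ψ₂ = 0.500: g = -0.0714, g' = -0.830 → ψ₂ = 0.414
  ψ₂ = 0.414: g = 0.0034, g' = -0.918 → ψ₂ = 0.418
Converged at ψ₂ = 0.418.
  1: x = 0.139, y = 0.587
  2: x = 0.861, y = 0.413

V/F (drum 2) = 0.418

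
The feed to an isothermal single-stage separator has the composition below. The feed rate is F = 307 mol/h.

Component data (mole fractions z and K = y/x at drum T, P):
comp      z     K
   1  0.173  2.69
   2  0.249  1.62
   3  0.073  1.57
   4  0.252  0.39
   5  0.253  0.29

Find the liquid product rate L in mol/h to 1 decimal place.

L = 241.5 mol/h

Rachford–Rice: g(V/F) = Σ zᵢ(Kᵢ−1)/(1+V/F(Kᵢ−1)) = 0.
g(0) = ΣzᵢKᵢ − 1 = 0.155 and g(1) = 1 − Σzᵢ/Kᵢ = -0.783, so a root lies in (0, 1).
Newton–Raphson from V/F = 0.6:
  V/F = 0.600: g = -0.2667, g' = -0.806 → V/F = 0.269
  V/F = 0.269: g = -0.0367, g' = -0.651 → V/F = 0.213
Converged at V/F = 0.213.
Then V = V/F·F = 0.2132·307 = 65.5 mol/h and L = F − V = 241.5 mol/h.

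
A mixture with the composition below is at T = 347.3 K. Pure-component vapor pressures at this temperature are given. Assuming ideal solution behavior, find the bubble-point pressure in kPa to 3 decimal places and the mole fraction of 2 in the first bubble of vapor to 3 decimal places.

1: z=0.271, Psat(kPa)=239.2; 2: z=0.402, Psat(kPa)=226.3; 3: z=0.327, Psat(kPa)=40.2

Pbub = 168.941 kPa, y_2 = 0.538

At the bubble point ψ → 0, so ΣzᵢKᵢ = 1 with Kᵢ = Pᵢˢᵃᵗ/P ⇒ P = ΣzᵢPᵢˢᵃᵗ.
P = 0.271·239.2 + 0.402·226.3 + 0.327·40.2 = 168.941 kPa
yᵢ = zᵢPᵢˢᵃᵗ/P ⇒ y_2 = 0.402·226.3/168.941 = 0.538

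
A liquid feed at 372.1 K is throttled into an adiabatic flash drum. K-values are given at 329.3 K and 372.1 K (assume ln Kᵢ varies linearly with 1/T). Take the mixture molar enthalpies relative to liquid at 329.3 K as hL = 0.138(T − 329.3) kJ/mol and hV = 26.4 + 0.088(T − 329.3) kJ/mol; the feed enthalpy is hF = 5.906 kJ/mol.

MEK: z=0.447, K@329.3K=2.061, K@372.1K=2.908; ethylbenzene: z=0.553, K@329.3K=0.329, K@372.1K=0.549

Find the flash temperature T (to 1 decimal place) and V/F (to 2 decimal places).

Adiabatic flash: solve Rachford–Rice at each trial T, then check hF = ψ·hV(T) + (1−ψ)·hL(T).
  T = 329.3 K: K = (2.061, 0.329), RR gives ψ = 0.145, H_out = 3.827 kJ/mol
  T = 372.1 K: K = (2.908, 0.549), RR gives ψ = 0.701, H_out = 22.920 kJ/mol
  T = 350.7 K: K = (2.474, 0.432), RR gives ψ = 0.411, H_out = 13.373 kJ/mol
  T = 340.0 K: K = (2.265, 0.378), RR gives ψ = 0.282, H_out = 8.768 kJ/mol
  T = 334.6 K: K = (2.161, 0.353), RR gives ψ = 0.215, H_out = 6.341 kJ/mol
  T = 332.0 K: K = (2.112, 0.341), RR gives ψ = 0.181, H_out = 5.127 kJ/mol
  T = 333.3 K: K = (2.136, 0.347), RR gives ψ = 0.198, H_out = 5.738 kJ/mol
Linear interpolation between T = 333.3 (H_out = 5.738) and T = 334.6 (H_out = 6.341) on hF = 5.906 gives T ≈ 333.7 K, at which ψ = 0.20.

T = 333.7 K, V/F = 0.20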